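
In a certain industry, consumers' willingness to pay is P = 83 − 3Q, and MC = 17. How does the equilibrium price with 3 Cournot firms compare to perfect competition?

Cournot: P = 33.5; Competition: P = 17

With 3 symmetric Cournot firms, each firm's FOC gives 83 − 12q = 17, so q = 5.5, Q = 3·5.5 = 16.5, and P = 33.5.
Under competition P = MC = 17, so Q = (83 − 17)/3 = 22.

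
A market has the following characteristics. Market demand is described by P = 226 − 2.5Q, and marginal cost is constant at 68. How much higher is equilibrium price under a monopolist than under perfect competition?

Competitive firms price at marginal cost: P = 68, giving Q = 63.2.
Monopoly sets MR = MC: 226 − 5Q = 68 ⇒ Q = 31.6, P = 226 − 2.5·31.6 = 147.
Change in equilibrium price: 147 − 68 = 79.

P rises by 79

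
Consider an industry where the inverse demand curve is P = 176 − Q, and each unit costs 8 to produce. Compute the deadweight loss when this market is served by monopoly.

DWL = 3528

Under competition P = MC = 8, so Q = (176 − 8)/1 = 168.
A monopolist chooses Q where MR = MC. MR = 176 − 2Q; setting this equal to 8 gives Q = 84 and P = 92.
DWL is the triangle between Q = 84 and Q = 168: ½·(168 − 84)·(92 − 8) = 3528.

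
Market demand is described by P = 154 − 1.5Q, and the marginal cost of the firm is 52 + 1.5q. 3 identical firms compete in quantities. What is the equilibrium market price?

In a 3-firm Cournot equilibrium, symmetry and the first-order condition give q = (154 − 52)/(7.5) = 13.6. So Q = 40.8 and P = 92.8.

P = 92.8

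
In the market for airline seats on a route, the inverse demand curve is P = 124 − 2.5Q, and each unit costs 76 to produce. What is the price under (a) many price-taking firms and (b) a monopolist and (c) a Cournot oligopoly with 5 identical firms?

Competition: P = 76; Monopoly: P = 100; Cournot: P = 84

Under competition P = MC = 76, so Q = (124 − 76)/2.5 = 19.2.
The monopolist equates marginal revenue to marginal cost: 124 − 5Q = 76, so Q = 9.6. From demand, P = 100.
Cournot with 5 identical firms: the symmetric best-response condition is 124 − 15q = 76. Each firm produces q = 3.2, total output Q = 16, price P = 84.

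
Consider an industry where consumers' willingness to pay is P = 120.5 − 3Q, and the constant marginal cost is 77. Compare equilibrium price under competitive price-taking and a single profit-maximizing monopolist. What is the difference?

Perfect competition: P = MC = 77, so 120.5 − 3Q = 77 and Q = 14.5.
A monopolist chooses Q where MR = MC. MR = 120.5 − 6Q; setting this equal to 77 gives Q = 7.25 and P = 98.75.
Change in equilibrium price: 98.75 − 77 = 21.75.

Equilibrium price rises by 21.75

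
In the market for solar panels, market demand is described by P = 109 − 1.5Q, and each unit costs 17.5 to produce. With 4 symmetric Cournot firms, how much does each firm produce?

With 4 symmetric Cournot firms, each firm's FOC gives 109 − 7.5q = 17.5, so q = 12.2, Q = 4·12.2 = 48.8, and P = 35.8.

q_i = 12.2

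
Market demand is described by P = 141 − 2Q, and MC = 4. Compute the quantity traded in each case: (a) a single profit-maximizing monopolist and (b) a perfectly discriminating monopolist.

Monopoly: Q = 34.25; Perfect PD: Q = 68.5

The monopolist equates marginal revenue to marginal cost: 141 − 4Q = 4, so Q = 34.25. From demand, P = 72.5.
With perfect price discrimination, output is the efficient level Q = 68.5 (where demand meets MC), but every buyer pays their willingness to pay: CS = 0 and PS = total surplus.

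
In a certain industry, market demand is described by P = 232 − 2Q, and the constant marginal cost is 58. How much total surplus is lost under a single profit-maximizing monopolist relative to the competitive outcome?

Under competition P = MC = 58, so Q = (232 − 58)/2 = 87.
The monopolist equates marginal revenue to marginal cost: 232 − 4Q = 58, so Q = 43.5. From demand, P = 145.
DWL is the triangle between Q = 43.5 and Q = 87: ½·(87 − 43.5)·(145 − 58) = 1892.25.

DWL = 1892.25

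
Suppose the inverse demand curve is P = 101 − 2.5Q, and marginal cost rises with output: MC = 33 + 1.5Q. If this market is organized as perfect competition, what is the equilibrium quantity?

Q = 17

Under competition P = MC: 101 − 2.5Q = 33 + 1.5Q ⇒ Q = 17, P = 58.5.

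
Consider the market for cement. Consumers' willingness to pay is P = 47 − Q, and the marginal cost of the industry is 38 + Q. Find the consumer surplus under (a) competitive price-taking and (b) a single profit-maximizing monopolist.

Under competition P = MC: 47 − Q = 38 + Q ⇒ Q = 4.5, P = 42.5.
CS = ½·(47 − 42.5)·4.5 = 10.125.
Monopoly sets MR = MC: 47 − 2Q = 38 + Q ⇒ Q = 3, P = 47 − 3 = 44.
CS = ½·(47 − 44)·3 = 4.5.

Competition: CS = 10.125; Monopoly: CS = 4.5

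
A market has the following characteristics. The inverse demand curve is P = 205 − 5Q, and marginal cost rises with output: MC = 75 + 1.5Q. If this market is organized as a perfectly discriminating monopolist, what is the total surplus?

With perfect price discrimination, output is the efficient level Q = 20 (where demand meets MC), but every buyer pays their willingness to pay: CS = 0 and PS = total surplus.
TS = 1300 (equal to competitive TS).

TS = 1300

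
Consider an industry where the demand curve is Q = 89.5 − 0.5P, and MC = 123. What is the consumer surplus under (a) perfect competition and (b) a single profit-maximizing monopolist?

Competition: CS = 784; Monopoly: CS = 196

Inverting demand: P = 179 − 2Q.
Under competition P = MC = 123, so Q = (179 − 123)/2 = 28.
CS = ½·(179 − 123)·28 = 784.
Monopoly sets MR = MC: 179 − 4Q = 123 ⇒ Q = 14, P = 179 − 2·14 = 151.
CS = ½·(179 − 151)·14 = 196.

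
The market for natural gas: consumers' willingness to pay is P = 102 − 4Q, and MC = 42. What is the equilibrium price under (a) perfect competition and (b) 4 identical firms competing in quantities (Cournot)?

Competition: P = 42; Cournot: P = 54

Perfect competition: P = MC = 42, so 102 − 4Q = 42 and Q = 15.
In a 4-firm Cournot equilibrium, symmetry and the first-order condition give q = (102 − 42)/(20) = 3. So Q = 12 and P = 54.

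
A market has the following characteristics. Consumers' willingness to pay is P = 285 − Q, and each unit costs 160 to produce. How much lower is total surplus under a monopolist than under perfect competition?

TS falls by 1953.125

Perfect competition: P = MC = 160, so 285 − Q = 160 and Q = 125.
CS = ½·(285 − 160)·125 = 7812.5; PS = (160 − 160)·125 = 0; TS = 7812.5.
The monopolist equates marginal revenue to marginal cost: 285 − 2Q = 160, so Q = 62.5. From demand, P = 222.5.
CS = ½·(285 − 222.5)·62.5 = 1953.125; PS = (222.5 − 160)·62.5 = 3906.25; TS = 5859.375.
Change in total surplus: 5859.375 − 7812.5 = −1953.125.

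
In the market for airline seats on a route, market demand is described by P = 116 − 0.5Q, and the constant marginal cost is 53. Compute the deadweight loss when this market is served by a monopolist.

Under competition P = MC = 53, so Q = (116 − 53)/0.5 = 126.
Monopoly sets MR = MC: 116 − Q = 53 ⇒ Q = 63, P = 116 − 0.5·63 = 84.5.
DWL is the triangle between Q = 63 and Q = 126: ½·(126 − 63)·(84.5 − 53) = 992.25.

DWL = 992.25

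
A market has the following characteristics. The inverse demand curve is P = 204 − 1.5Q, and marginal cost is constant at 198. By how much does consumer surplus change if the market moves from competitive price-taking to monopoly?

CS falls by 9

Perfect competition: P = MC = 198, so 204 − 1.5Q = 198 and Q = 4.
CS = ½·(204 − 198)·4 = 12.
A monopolist chooses Q where MR = MC. MR = 204 − 3Q; setting this equal to 198 gives Q = 2 and P = 201.
CS = ½·(204 − 201)·2 = 3.
Change in consumer surplus: 3 − 12 = −9.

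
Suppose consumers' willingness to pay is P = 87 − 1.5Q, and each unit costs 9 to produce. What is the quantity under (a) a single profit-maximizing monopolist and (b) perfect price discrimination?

A monopolist chooses Q where MR = MC. MR = 87 − 3Q; setting this equal to 9 gives Q = 26 and P = 48.
With perfect price discrimination, output is the efficient level Q = 52 (where demand meets MC), but every buyer pays their willingness to pay: CS = 0 and PS = total surplus.

Monopoly: Q = 26; Perfect PD: Q = 52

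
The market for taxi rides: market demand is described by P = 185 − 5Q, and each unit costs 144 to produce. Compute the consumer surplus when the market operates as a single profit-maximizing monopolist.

A monopolist chooses Q where MR = MC. MR = 185 − 10Q; setting this equal to 144 gives Q = 4.1 and P = 164.5.
CS = ½·(185 − 164.5)·4.1 = 42.025.

CS = 42.025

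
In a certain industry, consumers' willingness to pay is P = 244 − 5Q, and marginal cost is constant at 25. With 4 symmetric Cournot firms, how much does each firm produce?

q_i = 8.76

In a 4-firm Cournot equilibrium, symmetry and the first-order condition give q = (244 − 25)/(25) = 8.76. So Q = 35.04 and P = 68.8.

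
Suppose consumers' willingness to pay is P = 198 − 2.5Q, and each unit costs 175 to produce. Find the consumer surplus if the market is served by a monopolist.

A monopolist chooses Q where MR = MC. MR = 198 − 5Q; setting this equal to 175 gives Q = 4.6 and P = 186.5.
CS = ½·(198 − 186.5)·4.6 = 26.45.

CS = 26.45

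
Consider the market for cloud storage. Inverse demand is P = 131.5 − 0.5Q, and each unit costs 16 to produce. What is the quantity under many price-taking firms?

Perfect competition: P = MC = 16, so 131.5 − 0.5Q = 16 and Q = 231.

Q = 231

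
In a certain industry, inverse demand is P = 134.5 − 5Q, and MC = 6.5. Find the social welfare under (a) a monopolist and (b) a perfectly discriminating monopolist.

Monopoly sets MR = MC: 134.5 − 10Q = 6.5 ⇒ Q = 12.8, P = 134.5 − 5·12.8 = 70.5.
CS = ½·(134.5 − 70.5)·12.8 = 409.6; PS = (70.5 − 6.5)·12.8 = 819.2; TS = 1228.8.
Under first-degree price discrimination the firm charges each unit its demand price and produces up to where P = MC, i.e. Q = 25.6. Consumer surplus is zero; producer surplus equals total surplus.
TS = 1638.4 (equal to competitive TS).

Monopoly: TS = 1228.8; Perfect PD: TS = 1638.4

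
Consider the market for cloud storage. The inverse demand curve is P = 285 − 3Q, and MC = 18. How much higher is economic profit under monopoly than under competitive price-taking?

Competitive firms price at marginal cost: P = 18, giving Q = 89.
Profit = (18 − 18)·89 = 0.
The monopolist equates marginal revenue to marginal cost: 285 − 6Q = 18, so Q = 44.5. From demand, P = 151.5.
Profit = (151.5 − 18)·44.5 = 5940.75.
Change in economic profit: 5940.75 − 0 = 5940.75.

π rises by 5940.75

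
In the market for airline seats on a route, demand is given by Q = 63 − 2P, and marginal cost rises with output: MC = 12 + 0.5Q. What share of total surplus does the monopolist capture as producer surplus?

PS/TS = 0.75

Inverting demand: P = 31.5 − 0.5Q.
The monopolist equates marginal revenue to marginal cost: 31.5 − Q = 12 + 0.5Q, so Q = 13. From demand, P = 25.
CS = ½·(31.5 − 25)·13 = 42.25.
PS = P·Q − VC(Q) = 25·13 − (12·13 + ½·0.5·13²) = 126.75.
Share captured = PS/TS = 126.75/169 = 0.75.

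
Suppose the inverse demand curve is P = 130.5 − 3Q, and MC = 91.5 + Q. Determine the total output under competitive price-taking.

Q = 9.75

Competitive equilibrium sets price equal to marginal cost: 130.5 − 3Q = 91.5 + Q, so Q = 9.75 and P = 101.25.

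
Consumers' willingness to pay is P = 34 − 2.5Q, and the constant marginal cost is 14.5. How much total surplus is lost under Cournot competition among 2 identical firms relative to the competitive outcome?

DWL = 8.45

Under competition P = MC = 14.5, so Q = (34 − 14.5)/2.5 = 7.8.
Cournot with 2 identical firms: the symmetric best-response condition is 34 − 7.5q = 14.5. Each firm produces q = 2.6, total output Q = 5.2, price P = 21.
DWL is the triangle between Q = 5.2 and Q = 7.8: ½·(7.8 − 5.2)·(21 − 14.5) = 8.45.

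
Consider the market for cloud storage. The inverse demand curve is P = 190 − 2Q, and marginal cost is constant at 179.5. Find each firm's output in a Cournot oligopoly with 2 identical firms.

With 2 symmetric Cournot firms, each firm's FOC gives 190 − 6q = 179.5, so q = 1.75, Q = 2·1.75 = 3.5, and P = 183.

q_i = 1.75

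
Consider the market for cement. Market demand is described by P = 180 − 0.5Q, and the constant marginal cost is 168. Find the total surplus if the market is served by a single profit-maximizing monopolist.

The monopolist equates marginal revenue to marginal cost: 180 − Q = 168, so Q = 12. From demand, P = 174.
CS = ½·(180 − 174)·12 = 36; PS = (174 − 168)·12 = 72; TS = 108.

TS = 108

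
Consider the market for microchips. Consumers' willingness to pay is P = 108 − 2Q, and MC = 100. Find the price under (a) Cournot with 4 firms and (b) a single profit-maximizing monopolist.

With 4 symmetric Cournot firms, each firm's FOC gives 108 − 10q = 100, so q = 0.8, Q = 4·0.8 = 3.2, and P = 101.6.
Monopoly sets MR = MC: 108 − 4Q = 100 ⇒ Q = 2, P = 108 − 2·2 = 104.

Cournot: P = 101.6; Monopoly: P = 104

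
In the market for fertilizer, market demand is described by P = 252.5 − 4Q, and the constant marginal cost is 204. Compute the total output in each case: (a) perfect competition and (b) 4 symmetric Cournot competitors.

Competition: Q = 12.125; Cournot: Q = 9.7

Perfect competition: P = MC = 204, so 252.5 − 4Q = 204 and Q = 12.125.
With 4 symmetric Cournot firms, each firm's FOC gives 252.5 − 20q = 204, so q = 2.425, Q = 4·2.425 = 9.7, and P = 213.7.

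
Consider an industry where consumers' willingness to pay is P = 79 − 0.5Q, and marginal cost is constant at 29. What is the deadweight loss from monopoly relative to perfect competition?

Under competition P = MC = 29, so Q = (79 − 29)/0.5 = 100.
The monopolist equates marginal revenue to marginal cost: 79 − Q = 29, so Q = 50. From demand, P = 54.
DWL is the triangle between Q = 50 and Q = 100: ½·(100 − 50)·(54 − 29) = 625.

DWL = 625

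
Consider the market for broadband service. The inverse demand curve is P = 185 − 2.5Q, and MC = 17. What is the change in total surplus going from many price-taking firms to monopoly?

Perfect competition: P = MC = 17, so 185 − 2.5Q = 17 and Q = 67.2.
CS = ½·(185 − 17)·67.2 = 5644.8; PS = (17 − 17)·67.2 = 0; TS = 5644.8.
A monopolist chooses Q where MR = MC. MR = 185 − 5Q; setting this equal to 17 gives Q = 33.6 and P = 101.
CS = ½·(185 − 101)·33.6 = 1411.2; PS = (101 − 17)·33.6 = 2822.4; TS = 4233.6.
Change in total surplus: 4233.6 − 5644.8 = −1411.2.

Total surplus falls by 1411.2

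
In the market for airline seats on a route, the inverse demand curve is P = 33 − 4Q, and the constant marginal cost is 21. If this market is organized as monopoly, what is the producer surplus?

A monopolist chooses Q where MR = MC. MR = 33 − 8Q; setting this equal to 21 gives Q = 1.5 and P = 27.
PS = (27 − 21)·1.5 = 9.

PS = 9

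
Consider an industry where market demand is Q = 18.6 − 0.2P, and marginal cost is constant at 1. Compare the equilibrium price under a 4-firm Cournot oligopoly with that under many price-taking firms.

Inverting demand: P = 93 − 5Q.
With 4 symmetric Cournot firms, each firm's FOC gives 93 − 25q = 1, so q = 3.68, Q = 4·3.68 = 14.72, and P = 19.4.
Under competition P = MC = 1, so Q = (93 − 1)/5 = 18.4.

Cournot: P = 19.4; Competition: P = 1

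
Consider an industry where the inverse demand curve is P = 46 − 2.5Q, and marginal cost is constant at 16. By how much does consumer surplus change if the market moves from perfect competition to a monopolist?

CS falls by 135

Competitive firms price at marginal cost: P = 16, giving Q = 12.
CS = ½·(46 − 16)·12 = 180.
Monopoly sets MR = MC: 46 − 5Q = 16 ⇒ Q = 6, P = 46 − 2.5·6 = 31.
CS = ½·(46 − 31)·6 = 45.
Change in consumer surplus: 45 − 180 = −135.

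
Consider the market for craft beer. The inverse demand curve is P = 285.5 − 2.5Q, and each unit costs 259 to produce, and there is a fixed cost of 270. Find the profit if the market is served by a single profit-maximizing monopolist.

Monopoly sets MR = MC: 285.5 − 5Q = 259 ⇒ Q = 5.3, P = 285.5 − 2.5·5.3 = 272.25.
Profit = (272.25 − 259)·5.3 − 270 = −199.775.

Profit = −199.775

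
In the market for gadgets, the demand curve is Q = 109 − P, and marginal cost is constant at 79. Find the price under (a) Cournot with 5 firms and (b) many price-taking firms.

Inverting demand: P = 109 − Q.
With 5 symmetric Cournot firms, each firm's FOC gives 109 − 6q = 79, so q = 5, Q = 5·5 = 25, and P = 84.
Perfect competition: P = MC = 79, so 109 − Q = 79 and Q = 30.

Cournot: P = 84; Competition: P = 79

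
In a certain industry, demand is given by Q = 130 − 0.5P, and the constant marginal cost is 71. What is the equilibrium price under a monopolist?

P = 165.5

Inverting demand: P = 260 − 2Q.
Monopoly sets MR = MC: 260 − 4Q = 71 ⇒ Q = 47.25, P = 260 − 2·47.25 = 165.5.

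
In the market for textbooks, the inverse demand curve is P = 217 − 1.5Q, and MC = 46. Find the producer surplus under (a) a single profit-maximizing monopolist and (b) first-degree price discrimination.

A monopolist chooses Q where MR = MC. MR = 217 − 3Q; setting this equal to 46 gives Q = 57 and P = 131.5.
PS = (131.5 − 46)·57 = 4873.5.
With perfect price discrimination, output is the efficient level Q = 114 (where demand meets MC), but every buyer pays their willingness to pay: CS = 0 and PS = total surplus.
PS = ½·(217 − 46)·114 = 9747.

Monopoly: PS = 4873.5; Perfect PD: PS = 9747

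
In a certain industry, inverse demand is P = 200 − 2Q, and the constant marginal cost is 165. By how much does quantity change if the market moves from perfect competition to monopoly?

Q falls by 8.75

Competitive firms price at marginal cost: P = 165, giving Q = 17.5.
The monopolist equates marginal revenue to marginal cost: 200 − 4Q = 165, so Q = 8.75. From demand, P = 182.5.
Change in quantity: 8.75 − 17.5 = −8.75.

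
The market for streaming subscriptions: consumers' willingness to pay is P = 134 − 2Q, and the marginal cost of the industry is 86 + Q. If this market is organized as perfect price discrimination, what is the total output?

With perfect price discrimination, output is the efficient level Q = 16 (where demand meets MC), but every buyer pays their willingness to pay: CS = 0 and PS = total surplus.

Q = 16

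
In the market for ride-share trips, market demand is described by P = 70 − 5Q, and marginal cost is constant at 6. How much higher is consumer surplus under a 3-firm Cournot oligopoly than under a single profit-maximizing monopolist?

Consumer surplus rises by 128

The monopolist equates marginal revenue to marginal cost: 70 − 10Q = 6, so Q = 6.4. From demand, P = 38.
CS = ½·(70 − 38)·6.4 = 102.4.
In a 3-firm Cournot equilibrium, symmetry and the first-order condition give q = (70 − 6)/(20) = 3.2. So Q = 9.6 and P = 22.
CS = ½·(70 − 22)·9.6 = 230.4.
Change in consumer surplus: 230.4 − 102.4 = 128.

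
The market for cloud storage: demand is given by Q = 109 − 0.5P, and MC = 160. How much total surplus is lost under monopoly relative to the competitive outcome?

DWL = 210.25

Inverting demand: P = 218 − 2Q.
Perfect competition: P = MC = 160, so 218 − 2Q = 160 and Q = 29.
The monopolist equates marginal revenue to marginal cost: 218 − 4Q = 160, so Q = 14.5. From demand, P = 189.
DWL is the triangle between Q = 14.5 and Q = 29: ½·(29 − 14.5)·(189 − 160) = 210.25.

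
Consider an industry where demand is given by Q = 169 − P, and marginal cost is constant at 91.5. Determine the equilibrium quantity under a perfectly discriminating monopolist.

Q = 77.5

Inverting demand: P = 169 − Q.
A perfectly discriminating monopolist sells every unit with P(Q) ≥ MC(Q), so output equals the competitive quantity Q = 77.5. Each buyer pays their reservation price, so CS = 0 and the firm captures all surplus.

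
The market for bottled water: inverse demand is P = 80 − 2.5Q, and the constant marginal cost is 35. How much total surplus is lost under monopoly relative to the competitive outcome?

Competitive firms price at marginal cost: P = 35, giving Q = 18.
Monopoly sets MR = MC: 80 − 5Q = 35 ⇒ Q = 9, P = 80 − 2.5·9 = 57.5.
DWL is the triangle between Q = 9 and Q = 18: ½·(18 − 9)·(57.5 − 35) = 101.25.

DWL = 101.25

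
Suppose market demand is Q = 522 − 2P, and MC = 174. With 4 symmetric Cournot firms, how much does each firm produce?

Inverting demand: P = 261 − 0.5Q.
Cournot with 4 identical firms: the symmetric best-response condition is 261 − 2.5q = 174. Each firm produces q = 34.8, total output Q = 139.2, price P = 191.4.

q_i = 34.8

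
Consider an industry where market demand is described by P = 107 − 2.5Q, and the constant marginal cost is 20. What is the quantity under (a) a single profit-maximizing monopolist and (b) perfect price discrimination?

Monopoly: Q = 17.4; Perfect PD: Q = 34.8

The monopolist equates marginal revenue to marginal cost: 107 − 5Q = 20, so Q = 17.4. From demand, P = 63.5.
With perfect price discrimination, output is the efficient level Q = 34.8 (where demand meets MC), but every buyer pays their willingness to pay: CS = 0 and PS = total surplus.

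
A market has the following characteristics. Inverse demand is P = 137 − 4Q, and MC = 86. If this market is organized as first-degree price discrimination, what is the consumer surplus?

A perfectly discriminating monopolist sells every unit with P(Q) ≥ MC(Q), so output equals the competitive quantity Q = 12.75. Each buyer pays their reservation price, so CS = 0 and the firm captures all surplus.
CS = 0.

CS = 0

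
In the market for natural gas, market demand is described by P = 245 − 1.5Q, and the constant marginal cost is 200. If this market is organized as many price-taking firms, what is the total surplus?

Under competition P = MC = 200, so Q = (245 − 200)/1.5 = 30.
CS = ½·(245 − 200)·30 = 675; PS = (200 − 200)·30 = 0; TS = 675.

TS = 675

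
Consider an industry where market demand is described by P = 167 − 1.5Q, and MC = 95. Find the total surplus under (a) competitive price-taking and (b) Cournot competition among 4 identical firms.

Competition: TS = 1728; Cournot: TS = 1658.88

Under competition P = MC = 95, so Q = (167 − 95)/1.5 = 48.
CS = ½·(167 − 95)·48 = 1728; PS = (95 − 95)·48 = 0; TS = 1728.
In a 4-firm Cournot equilibrium, symmetry and the first-order condition give q = (167 − 95)/(7.5) = 9.6. So Q = 38.4 and P = 109.4.
CS = ½·(167 − 109.4)·38.4 = 1105.92; PS = (109.4 − 95)·38.4 = 552.96; TS = 1658.88.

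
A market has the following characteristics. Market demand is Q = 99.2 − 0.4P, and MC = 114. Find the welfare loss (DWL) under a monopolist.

DWL = 897.8

Inverting demand: P = 248 − 2.5Q.
Under competition P = MC = 114, so Q = (248 − 114)/2.5 = 53.6.
The monopolist equates marginal revenue to marginal cost: 248 − 5Q = 114, so Q = 26.8. From demand, P = 181.
DWL is the triangle between Q = 26.8 and Q = 53.6: ½·(53.6 − 26.8)·(181 − 114) = 897.8.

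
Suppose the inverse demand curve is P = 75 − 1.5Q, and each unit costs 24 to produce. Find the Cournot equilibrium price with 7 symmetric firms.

P = 30.375

Cournot with 7 identical firms: the symmetric best-response condition is 75 − 12q = 24. Each firm produces q = 4.25, total output Q = 29.75, price P = 30.375.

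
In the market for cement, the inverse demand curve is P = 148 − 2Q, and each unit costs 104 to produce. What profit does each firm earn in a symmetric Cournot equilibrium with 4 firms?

Cournot with 4 identical firms: the symmetric best-response condition is 148 − 10q = 104. Each firm produces q = 4.4, total output Q = 17.6, price P = 112.8.
Each firm's profit = (112.8 − 104)·4.4 = 38.72.

π_i = 38.72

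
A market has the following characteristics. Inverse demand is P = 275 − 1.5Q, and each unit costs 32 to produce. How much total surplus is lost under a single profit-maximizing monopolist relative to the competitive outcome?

Under competition P = MC = 32, so Q = (275 − 32)/1.5 = 162.
A monopolist chooses Q where MR = MC. MR = 275 − 3Q; setting this equal to 32 gives Q = 81 and P = 153.5.
DWL is the triangle between Q = 81 and Q = 162: ½·(162 − 81)·(153.5 − 32) = 4920.75.

DWL = 4920.75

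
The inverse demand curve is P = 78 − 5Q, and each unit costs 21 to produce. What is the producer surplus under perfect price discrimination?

PS = 324.9

A perfectly discriminating monopolist sells every unit with P(Q) ≥ MC(Q), so output equals the competitive quantity Q = 11.4. Each buyer pays their reservation price, so CS = 0 and the firm captures all surplus.
PS = ½·(78 − 21)·11.4 = 324.9.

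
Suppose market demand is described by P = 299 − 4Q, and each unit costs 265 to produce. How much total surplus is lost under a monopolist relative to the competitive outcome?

DWL = 36.125

Competitive firms price at marginal cost: P = 265, giving Q = 8.5.
A monopolist chooses Q where MR = MC. MR = 299 − 8Q; setting this equal to 265 gives Q = 4.25 and P = 282.
DWL is the triangle between Q = 4.25 and Q = 8.5: ½·(8.5 − 4.25)·(282 − 265) = 36.125.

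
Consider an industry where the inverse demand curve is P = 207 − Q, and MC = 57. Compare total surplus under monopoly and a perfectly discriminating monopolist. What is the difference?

Total surplus rises by 2812.5

The monopolist equates marginal revenue to marginal cost: 207 − 2Q = 57, so Q = 75. From demand, P = 132.
CS = ½·(207 − 132)·75 = 2812.5; PS = (132 − 57)·75 = 5625; TS = 8437.5.
With perfect price discrimination, output is the efficient level Q = 150 (where demand meets MC), but every buyer pays their willingness to pay: CS = 0 and PS = total surplus.
TS = 11250 (equal to competitive TS).
Change in total surplus: 11250 − 8437.5 = 2812.5.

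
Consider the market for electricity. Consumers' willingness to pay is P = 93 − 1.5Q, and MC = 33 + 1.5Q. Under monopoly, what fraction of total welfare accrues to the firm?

PS/TS = 0.75

A monopolist chooses Q where MR = MC. MR = 93 − 3Q; setting this equal to 33 + 1.5Q gives Q = 40/3 and P = 73.
CS = ½·(93 − 73)·40/3 = 400/3.
PS = P·Q − VC(Q) = 73·40/3 − (33·40/3 + ½·1.5·(40/3)²) = 400.
Share captured = PS/TS = 400/(1600/3) = 0.75.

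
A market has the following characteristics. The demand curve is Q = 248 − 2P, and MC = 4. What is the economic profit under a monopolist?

Inverting demand: P = 124 − 0.5Q.
A monopolist chooses Q where MR = MC. MR = 124 − Q; setting this equal to 4 gives Q = 120 and P = 64.
Profit = (64 − 4)·120 = 7200.

Profit = 7200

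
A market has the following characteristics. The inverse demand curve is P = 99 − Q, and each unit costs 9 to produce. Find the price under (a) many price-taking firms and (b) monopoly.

Competition: P = 9; Monopoly: P = 54

Under competition P = MC = 9, so Q = (99 − 9)/1 = 90.
The monopolist equates marginal revenue to marginal cost: 99 − 2Q = 9, so Q = 45. From demand, P = 54.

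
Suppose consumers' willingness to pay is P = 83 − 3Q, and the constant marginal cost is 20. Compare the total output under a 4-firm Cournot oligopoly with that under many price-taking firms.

Cournot: Q = 16.8; Competition: Q = 21

With 4 symmetric Cournot firms, each firm's FOC gives 83 − 15q = 20, so q = 4.2, Q = 4·4.2 = 16.8, and P = 32.6.
Competitive firms price at marginal cost: P = 20, giving Q = 21.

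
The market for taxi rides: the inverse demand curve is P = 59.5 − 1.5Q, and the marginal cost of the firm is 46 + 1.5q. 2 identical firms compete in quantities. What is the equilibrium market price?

Cournot with 2 identical firms: the symmetric best-response condition is 59.5 − 4.5q = 46 + 1.5q. Each firm produces q = 2.25, total output Q = 4.5, price P = 52.75.

P = 52.75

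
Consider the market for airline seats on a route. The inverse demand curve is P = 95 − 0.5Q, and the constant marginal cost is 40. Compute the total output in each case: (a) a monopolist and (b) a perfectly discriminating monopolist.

Monopoly: Q = 55; Perfect PD: Q = 110

Monopoly sets MR = MC: 95 − Q = 40 ⇒ Q = 55, P = 95 − 0.5·55 = 67.5.
A perfectly discriminating monopolist sells every unit with P(Q) ≥ MC(Q), so output equals the competitive quantity Q = 110. Each buyer pays their reservation price, so CS = 0 and the firm captures all surplus.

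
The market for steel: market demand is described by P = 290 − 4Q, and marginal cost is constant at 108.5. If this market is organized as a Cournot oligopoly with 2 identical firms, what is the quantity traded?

Cournot with 2 identical firms: the symmetric best-response condition is 290 − 12q = 108.5. Each firm produces q = 15.125, total output Q = 30.25, price P = 169.

Q = 30.25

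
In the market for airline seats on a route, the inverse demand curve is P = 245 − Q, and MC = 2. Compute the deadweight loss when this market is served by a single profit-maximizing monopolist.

DWL = 7381.125

Competitive firms price at marginal cost: P = 2, giving Q = 243.
Monopoly sets MR = MC: 245 − 2Q = 2 ⇒ Q = 121.5, P = 245 − 121.5 = 123.5.
DWL is the triangle between Q = 121.5 and Q = 243: ½·(243 − 121.5)·(123.5 − 2) = 7381.125.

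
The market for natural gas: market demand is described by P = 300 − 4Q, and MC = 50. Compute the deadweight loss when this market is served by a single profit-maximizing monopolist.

Competitive firms price at marginal cost: P = 50, giving Q = 62.5.
The monopolist equates marginal revenue to marginal cost: 300 − 8Q = 50, so Q = 31.25. From demand, P = 175.
DWL is the triangle between Q = 31.25 and Q = 62.5: ½·(62.5 − 31.25)·(175 − 50) = 1953.125.

DWL = 1953.125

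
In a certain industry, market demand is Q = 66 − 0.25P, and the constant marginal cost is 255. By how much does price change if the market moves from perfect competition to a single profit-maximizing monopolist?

Price rises by 4.5

Inverting demand: P = 264 − 4Q.
Perfect competition: P = MC = 255, so 264 − 4Q = 255 and Q = 2.25.
A monopolist chooses Q where MR = MC. MR = 264 − 8Q; setting this equal to 255 gives Q = 1.125 and P = 259.5.
Change in price: 259.5 − 255 = 4.5.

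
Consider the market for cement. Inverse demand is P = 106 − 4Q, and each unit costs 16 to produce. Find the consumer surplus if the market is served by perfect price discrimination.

CS = 0

With perfect price discrimination, output is the efficient level Q = 22.5 (where demand meets MC), but every buyer pays their willingness to pay: CS = 0 and PS = total surplus.
CS = 0.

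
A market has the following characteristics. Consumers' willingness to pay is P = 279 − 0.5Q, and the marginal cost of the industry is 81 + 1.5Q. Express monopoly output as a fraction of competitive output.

Q_m/Q_c = 0.8

A monopolist chooses Q where MR = MC. MR = 279 − Q; setting this equal to 81 + 1.5Q gives Q = 79.2 and P = 239.4.
Competitive equilibrium sets price equal to marginal cost: 279 − 0.5Q = 81 + 1.5Q, so Q = 99 and P = 229.5.
Ratio Q_m/Q_c = 79.2/99 = 0.8.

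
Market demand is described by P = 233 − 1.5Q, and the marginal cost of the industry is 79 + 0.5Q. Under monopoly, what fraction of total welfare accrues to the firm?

A monopolist chooses Q where MR = MC. MR = 233 − 3Q; setting this equal to 79 + 0.5Q gives Q = 44 and P = 167.
CS = ½·(233 − 167)·44 = 1452.
PS = P·Q − VC(Q) = 167·44 − (79·44 + ½·0.5·44²) = 3388.
Share captured = PS/TS = 3388/4840 = 0.7.

PS/TS = 0.7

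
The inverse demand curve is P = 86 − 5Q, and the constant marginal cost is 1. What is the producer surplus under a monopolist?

The monopolist equates marginal revenue to marginal cost: 86 − 10Q = 1, so Q = 8.5. From demand, P = 43.5.
PS = (43.5 − 1)·8.5 = 361.25.

PS = 361.25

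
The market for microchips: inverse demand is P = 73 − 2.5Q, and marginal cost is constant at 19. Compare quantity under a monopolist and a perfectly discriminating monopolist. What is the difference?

Quantity rises by 10.8

Monopoly sets MR = MC: 73 − 5Q = 19 ⇒ Q = 10.8, P = 73 − 2.5·10.8 = 46.
With perfect price discrimination, output is the efficient level Q = 21.6 (where demand meets MC), but every buyer pays their willingness to pay: CS = 0 and PS = total surplus.
Change in quantity: 21.6 − 10.8 = 10.8.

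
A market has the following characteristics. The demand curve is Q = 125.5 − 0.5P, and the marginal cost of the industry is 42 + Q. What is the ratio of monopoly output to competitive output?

Inverting demand: P = 251 − 2Q.
The monopolist equates marginal revenue to marginal cost: 251 − 4Q = 42 + Q, so Q = 41.8. From demand, P = 167.4.
Under competition P = MC: 251 − 2Q = 42 + Q ⇒ Q = 209/3, P = 335/3.
Ratio Q_m/Q_c = 41.8/(209/3) = 0.6.

Q_m/Q_c = 0.6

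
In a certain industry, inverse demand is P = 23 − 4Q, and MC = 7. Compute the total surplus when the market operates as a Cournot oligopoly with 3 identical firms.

TS = 30

With 3 symmetric Cournot firms, each firm's FOC gives 23 − 16q = 7, so q = 1, Q = 3·1 = 3, and P = 11.
CS = ½·(23 − 11)·3 = 18; PS = (11 − 7)·3 = 12; TS = 30.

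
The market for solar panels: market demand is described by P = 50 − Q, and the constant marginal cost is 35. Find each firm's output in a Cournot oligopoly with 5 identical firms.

q_i = 2.5

In a 5-firm Cournot equilibrium, symmetry and the first-order condition give q = (50 − 35)/(6) = 2.5. So Q = 12.5 and P = 37.5.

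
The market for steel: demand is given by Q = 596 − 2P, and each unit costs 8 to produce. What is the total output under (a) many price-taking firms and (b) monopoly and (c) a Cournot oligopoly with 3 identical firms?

Inverting demand: P = 298 − 0.5Q.
Under competition P = MC = 8, so Q = (298 − 8)/0.5 = 580.
Monopoly sets MR = MC: 298 − Q = 8 ⇒ Q = 290, P = 298 − 0.5·290 = 153.
With 3 symmetric Cournot firms, each firm's FOC gives 298 − 2q = 8, so q = 145, Q = 3·145 = 435, and P = 80.5.

Competition: Q = 580; Monopoly: Q = 290; Cournot: Q = 435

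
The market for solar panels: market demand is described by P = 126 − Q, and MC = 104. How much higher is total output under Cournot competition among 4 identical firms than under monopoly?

A monopolist chooses Q where MR = MC. MR = 126 − 2Q; setting this equal to 104 gives Q = 11 and P = 115.
With 4 symmetric Cournot firms, each firm's FOC gives 126 − 5q = 104, so q = 4.4, Q = 4·4.4 = 17.6, and P = 108.4.
Change in total output: 17.6 − 11 = 6.6.

Total output rises by 6.6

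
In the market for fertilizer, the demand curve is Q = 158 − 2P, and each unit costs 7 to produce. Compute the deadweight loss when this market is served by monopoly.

DWL = 1296

Inverting demand: P = 79 − 0.5Q.
Perfect competition: P = MC = 7, so 79 − 0.5Q = 7 and Q = 144.
The monopolist equates marginal revenue to marginal cost: 79 − Q = 7, so Q = 72. From demand, P = 43.
DWL is the triangle between Q = 72 and Q = 144: ½·(144 − 72)·(43 − 7) = 1296.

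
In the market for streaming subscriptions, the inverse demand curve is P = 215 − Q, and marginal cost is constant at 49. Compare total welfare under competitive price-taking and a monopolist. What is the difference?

Total welfare falls by 3444.5

Competitive firms price at marginal cost: P = 49, giving Q = 166.
CS = ½·(215 − 49)·166 = 13778; PS = (49 − 49)·166 = 0; TS = 13778.
Monopoly sets MR = MC: 215 − 2Q = 49 ⇒ Q = 83, P = 215 − 83 = 132.
CS = ½·(215 − 132)·83 = 3444.5; PS = (132 − 49)·83 = 6889; TS = 10333.5.
Change in total welfare: 10333.5 − 13778 = −3444.5.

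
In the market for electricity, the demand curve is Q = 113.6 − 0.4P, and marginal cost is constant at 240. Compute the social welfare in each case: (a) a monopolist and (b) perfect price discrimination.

Monopoly: TS = 290.4; Perfect PD: TS = 387.2

Inverting demand: P = 284 − 2.5Q.
A monopolist chooses Q where MR = MC. MR = 284 − 5Q; setting this equal to 240 gives Q = 8.8 and P = 262.
CS = ½·(284 − 262)·8.8 = 96.8; PS = (262 − 240)·8.8 = 193.6; TS = 290.4.
With perfect price discrimination, output is the efficient level Q = 17.6 (where demand meets MC), but every buyer pays their willingness to pay: CS = 0 and PS = total surplus.
TS = 387.2 (equal to competitive TS).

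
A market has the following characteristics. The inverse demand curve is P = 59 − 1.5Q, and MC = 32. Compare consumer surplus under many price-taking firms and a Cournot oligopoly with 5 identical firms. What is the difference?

Competitive firms price at marginal cost: P = 32, giving Q = 18.
CS = ½·(59 − 32)·18 = 243.
With 5 symmetric Cournot firms, each firm's FOC gives 59 − 9q = 32, so q = 3, Q = 5·3 = 15, and P = 36.5.
CS = ½·(59 − 36.5)·15 = 168.75.
Change in consumer surplus: 168.75 − 243 = −74.25.

Consumer surplus falls by 74.25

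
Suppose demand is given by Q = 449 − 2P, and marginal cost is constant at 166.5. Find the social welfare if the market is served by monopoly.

Inverting demand: P = 224.5 − 0.5Q.
A monopolist chooses Q where MR = MC. MR = 224.5 − Q; setting this equal to 166.5 gives Q = 58 and P = 195.5.
CS = ½·(224.5 − 195.5)·58 = 841; PS = (195.5 − 166.5)·58 = 1682; TS = 2523.

TS = 2523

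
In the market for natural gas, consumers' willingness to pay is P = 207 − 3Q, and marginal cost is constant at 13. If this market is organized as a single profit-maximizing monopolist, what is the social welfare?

A monopolist chooses Q where MR = MC. MR = 207 − 6Q; setting this equal to 13 gives Q = 97/3 and P = 110.
CS = ½·(207 − 110)·97/3 = 9409/6; PS = (110 − 13)·97/3 = 9409/3; TS = 4704.5.

TS = 4704.5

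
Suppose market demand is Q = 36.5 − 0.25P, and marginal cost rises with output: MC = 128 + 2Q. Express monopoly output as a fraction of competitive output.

Q_m/Q_c = 0.6

Inverting demand: P = 146 − 4Q.
Monopoly sets MR = MC: 146 − 8Q = 128 + 2Q ⇒ Q = 1.8, P = 146 − 4·1.8 = 138.8.
Under competition P = MC: 146 − 4Q = 128 + 2Q ⇒ Q = 3, P = 134.
Ratio Q_m/Q_c = 1.8/3 = 0.6.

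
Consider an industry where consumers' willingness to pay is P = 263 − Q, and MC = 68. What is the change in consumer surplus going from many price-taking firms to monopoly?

Consumer surplus falls by 14259.375

Under competition P = MC = 68, so Q = (263 − 68)/1 = 195.
CS = ½·(263 − 68)·195 = 19012.5.
The monopolist equates marginal revenue to marginal cost: 263 − 2Q = 68, so Q = 97.5. From demand, P = 165.5.
CS = ½·(263 − 165.5)·97.5 = 4753.125.
Change in consumer surplus: 4753.125 − 19012.5 = −14259.375.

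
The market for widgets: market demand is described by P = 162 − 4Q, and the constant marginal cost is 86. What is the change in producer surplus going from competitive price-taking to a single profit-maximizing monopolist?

Producer surplus rises by 361

Under competition P = MC = 86, so Q = (162 − 86)/4 = 19.
PS = (86 − 86)·19 = 0.
A monopolist chooses Q where MR = MC. MR = 162 − 8Q; setting this equal to 86 gives Q = 9.5 and P = 124.
PS = (124 − 86)·9.5 = 361.
Change in producer surplus: 361 − 0 = 361.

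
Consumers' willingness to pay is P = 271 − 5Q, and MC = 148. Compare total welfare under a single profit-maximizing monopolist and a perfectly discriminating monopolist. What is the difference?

The monopolist equates marginal revenue to marginal cost: 271 − 10Q = 148, so Q = 12.3. From demand, P = 209.5.
CS = ½·(271 − 209.5)·12.3 = 378.225; PS = (209.5 − 148)·12.3 = 756.45; TS = 1134.675.
Under first-degree price discrimination the firm charges each unit its demand price and produces up to where P = MC, i.e. Q = 24.6. Consumer surplus is zero; producer surplus equals total surplus.
TS = 1512.9 (equal to competitive TS).
Change in total welfare: 1512.9 − 1134.675 = 378.225.

TS rises by 378.225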